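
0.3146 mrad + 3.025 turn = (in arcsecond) 3.92e+06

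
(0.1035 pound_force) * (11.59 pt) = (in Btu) 1.784e-06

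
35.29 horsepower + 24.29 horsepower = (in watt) 4.443e+04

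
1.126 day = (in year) 0.003085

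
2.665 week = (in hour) 447.7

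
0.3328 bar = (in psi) 4.827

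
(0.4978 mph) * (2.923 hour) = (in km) 2.342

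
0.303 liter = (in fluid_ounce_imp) 10.66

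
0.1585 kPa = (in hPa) 1.585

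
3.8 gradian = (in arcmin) 205.2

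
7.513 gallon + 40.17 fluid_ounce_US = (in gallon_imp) 6.517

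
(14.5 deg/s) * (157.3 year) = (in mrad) 1.255e+12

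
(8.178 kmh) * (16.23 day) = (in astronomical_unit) 2.129e-05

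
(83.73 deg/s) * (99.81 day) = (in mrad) 1.26e+10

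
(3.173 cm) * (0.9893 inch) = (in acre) 1.97e-07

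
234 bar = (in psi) 3394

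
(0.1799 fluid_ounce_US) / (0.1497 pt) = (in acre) 2.489e-05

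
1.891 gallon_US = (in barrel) 0.04502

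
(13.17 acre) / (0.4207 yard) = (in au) 9.261e-07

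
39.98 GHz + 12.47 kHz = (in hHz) 3.998e+08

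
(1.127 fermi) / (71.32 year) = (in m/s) 5.011e-25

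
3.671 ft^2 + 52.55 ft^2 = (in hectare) 0.0005223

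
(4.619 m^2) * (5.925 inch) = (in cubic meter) 0.6951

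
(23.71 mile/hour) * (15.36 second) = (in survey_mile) 0.1012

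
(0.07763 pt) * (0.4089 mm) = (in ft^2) 1.205e-07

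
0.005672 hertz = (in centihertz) 0.5672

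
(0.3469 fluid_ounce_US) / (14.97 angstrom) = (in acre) 1.693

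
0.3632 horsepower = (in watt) 270.8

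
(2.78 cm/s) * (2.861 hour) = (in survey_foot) 939.4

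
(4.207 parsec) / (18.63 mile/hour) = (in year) 4.943e+08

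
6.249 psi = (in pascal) 4.309e+04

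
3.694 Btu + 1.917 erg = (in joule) 3897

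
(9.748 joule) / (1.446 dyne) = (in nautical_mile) 364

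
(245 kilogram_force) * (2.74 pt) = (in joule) 2.322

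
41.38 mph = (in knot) 35.96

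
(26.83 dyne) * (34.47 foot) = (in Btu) 2.672e-06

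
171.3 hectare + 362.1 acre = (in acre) 785.4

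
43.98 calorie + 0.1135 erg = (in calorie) 43.98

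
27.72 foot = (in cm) 844.9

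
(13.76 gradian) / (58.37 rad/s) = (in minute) 6.172e-05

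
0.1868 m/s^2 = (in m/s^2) 0.1868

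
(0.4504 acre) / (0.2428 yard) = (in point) 2.327e+07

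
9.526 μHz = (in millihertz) 0.009526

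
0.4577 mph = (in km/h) 0.7366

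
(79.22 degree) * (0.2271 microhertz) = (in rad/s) 3.14e-07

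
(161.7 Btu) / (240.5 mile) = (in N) 0.4408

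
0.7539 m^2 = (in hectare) 7.539e-05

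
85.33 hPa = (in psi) 1.238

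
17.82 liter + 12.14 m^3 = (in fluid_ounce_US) 4.111e+05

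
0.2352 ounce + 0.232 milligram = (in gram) 6.668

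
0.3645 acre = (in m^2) 1475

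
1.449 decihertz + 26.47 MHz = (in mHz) 2.647e+10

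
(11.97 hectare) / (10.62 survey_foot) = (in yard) 4.044e+04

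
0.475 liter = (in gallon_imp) 0.1045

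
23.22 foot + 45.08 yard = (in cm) 4830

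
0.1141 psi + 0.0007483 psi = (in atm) 0.007815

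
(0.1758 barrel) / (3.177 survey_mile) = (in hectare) 5.467e-10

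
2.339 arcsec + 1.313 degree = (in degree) 1.314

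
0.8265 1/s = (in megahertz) 8.265e-07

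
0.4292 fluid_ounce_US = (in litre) 0.01269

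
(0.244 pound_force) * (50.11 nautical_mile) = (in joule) 1.007e+05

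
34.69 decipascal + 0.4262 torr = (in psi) 0.008744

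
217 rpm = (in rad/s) 22.72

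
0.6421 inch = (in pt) 46.23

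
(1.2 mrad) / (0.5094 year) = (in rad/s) 7.47e-11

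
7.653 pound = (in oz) 122.4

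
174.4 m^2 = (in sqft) 1877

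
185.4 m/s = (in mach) 0.5445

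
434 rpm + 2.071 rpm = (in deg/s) 2616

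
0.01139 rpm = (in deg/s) 0.06834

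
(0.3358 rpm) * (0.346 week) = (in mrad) 7.359e+06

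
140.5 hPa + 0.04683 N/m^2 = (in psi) 2.038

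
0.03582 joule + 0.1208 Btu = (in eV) 7.957e+20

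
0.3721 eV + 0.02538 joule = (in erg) 2.538e+05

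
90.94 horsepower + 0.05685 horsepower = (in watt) 6.786e+04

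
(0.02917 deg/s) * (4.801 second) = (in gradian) 0.1556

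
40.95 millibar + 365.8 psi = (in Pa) 2.526e+06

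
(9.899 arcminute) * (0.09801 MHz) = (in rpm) 2695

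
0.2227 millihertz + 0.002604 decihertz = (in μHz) 483.1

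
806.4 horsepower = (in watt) 6.013e+05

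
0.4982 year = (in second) 1.571e+07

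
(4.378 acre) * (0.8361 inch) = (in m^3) 376.3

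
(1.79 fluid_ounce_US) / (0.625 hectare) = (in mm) 8.47e-06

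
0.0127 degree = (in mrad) 0.2217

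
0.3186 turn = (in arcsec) 4.129e+05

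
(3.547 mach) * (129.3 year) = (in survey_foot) 1.616e+13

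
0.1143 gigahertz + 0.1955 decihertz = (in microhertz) 1.143e+14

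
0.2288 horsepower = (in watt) 170.6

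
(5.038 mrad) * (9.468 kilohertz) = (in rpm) 455.5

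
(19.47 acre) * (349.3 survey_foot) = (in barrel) 5.276e+07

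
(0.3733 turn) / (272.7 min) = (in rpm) 0.001369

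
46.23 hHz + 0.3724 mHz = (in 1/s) 4623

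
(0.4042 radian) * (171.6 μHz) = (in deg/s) 0.003974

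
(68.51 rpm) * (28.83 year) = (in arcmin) 2.242e+13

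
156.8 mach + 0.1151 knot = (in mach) 156.8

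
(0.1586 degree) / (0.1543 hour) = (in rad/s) 4.983e-06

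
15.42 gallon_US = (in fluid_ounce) 1974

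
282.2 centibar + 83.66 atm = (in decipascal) 8.759e+07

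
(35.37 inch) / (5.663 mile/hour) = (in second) 0.3549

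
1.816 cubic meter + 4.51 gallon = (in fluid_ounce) 6.198e+04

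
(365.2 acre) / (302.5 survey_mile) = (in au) 2.029e-11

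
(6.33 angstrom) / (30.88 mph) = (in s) 4.585e-11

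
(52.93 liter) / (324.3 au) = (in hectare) 1.091e-19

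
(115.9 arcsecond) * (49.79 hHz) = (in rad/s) 2.798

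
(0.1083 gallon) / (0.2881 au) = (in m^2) 9.512e-15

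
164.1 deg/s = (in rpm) 27.35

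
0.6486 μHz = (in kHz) 6.486e-10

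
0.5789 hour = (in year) 6.608e-05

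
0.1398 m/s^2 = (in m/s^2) 0.1398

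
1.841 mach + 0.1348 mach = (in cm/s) 6.728e+04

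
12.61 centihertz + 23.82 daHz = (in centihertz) 2.383e+04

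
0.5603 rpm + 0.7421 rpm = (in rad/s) 0.1364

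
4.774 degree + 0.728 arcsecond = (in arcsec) 1.719e+04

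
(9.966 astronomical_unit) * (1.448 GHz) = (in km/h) 7.772e+21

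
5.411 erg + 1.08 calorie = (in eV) 2.82e+19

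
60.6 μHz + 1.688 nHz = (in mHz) 0.0606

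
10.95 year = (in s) 3.453e+08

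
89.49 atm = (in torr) 6.801e+04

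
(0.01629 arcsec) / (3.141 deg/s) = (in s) 1.441e-06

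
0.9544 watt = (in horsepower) 0.00128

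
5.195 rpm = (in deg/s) 31.17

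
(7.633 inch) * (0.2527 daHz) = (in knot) 0.9523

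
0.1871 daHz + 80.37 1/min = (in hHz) 0.03211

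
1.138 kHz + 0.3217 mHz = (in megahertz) 0.001138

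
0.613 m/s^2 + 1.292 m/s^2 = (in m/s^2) 1.905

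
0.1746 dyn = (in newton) 1.746e-06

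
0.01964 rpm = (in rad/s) 0.002057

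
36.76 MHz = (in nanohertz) 3.676e+16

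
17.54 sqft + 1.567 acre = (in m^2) 6343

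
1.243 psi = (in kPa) 8.57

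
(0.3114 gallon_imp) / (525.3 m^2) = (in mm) 0.002695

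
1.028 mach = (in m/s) 350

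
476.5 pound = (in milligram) 2.161e+08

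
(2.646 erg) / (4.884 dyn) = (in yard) 0.005925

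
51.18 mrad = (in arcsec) 1.056e+04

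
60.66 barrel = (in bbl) 60.66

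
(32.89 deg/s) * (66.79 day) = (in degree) 1.898e+08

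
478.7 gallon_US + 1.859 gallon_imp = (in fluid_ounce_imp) 6.407e+04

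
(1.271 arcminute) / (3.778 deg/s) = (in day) 6.49e-08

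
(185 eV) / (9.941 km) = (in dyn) 2.982e-16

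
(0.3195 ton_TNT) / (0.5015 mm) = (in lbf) 5.992e+11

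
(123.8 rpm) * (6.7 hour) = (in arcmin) 1.075e+09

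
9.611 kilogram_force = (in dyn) 9.425e+06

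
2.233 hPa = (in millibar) 2.233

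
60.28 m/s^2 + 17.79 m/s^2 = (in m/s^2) 78.07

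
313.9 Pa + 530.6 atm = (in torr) 4.033e+05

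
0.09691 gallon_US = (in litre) 0.3668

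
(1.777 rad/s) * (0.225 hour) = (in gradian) 9.163e+04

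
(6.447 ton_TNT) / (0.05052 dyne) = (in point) 1.514e+20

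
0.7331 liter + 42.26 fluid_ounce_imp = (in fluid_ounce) 65.39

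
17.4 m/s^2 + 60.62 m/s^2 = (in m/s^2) 78.02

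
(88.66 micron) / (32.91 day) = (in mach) 9.157e-14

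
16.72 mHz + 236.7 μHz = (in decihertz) 0.1696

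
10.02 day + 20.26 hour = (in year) 0.02976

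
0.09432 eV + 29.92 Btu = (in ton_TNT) 7.545e-06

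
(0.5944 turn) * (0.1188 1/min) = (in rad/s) 0.007395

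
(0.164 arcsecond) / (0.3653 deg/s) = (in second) 0.0001247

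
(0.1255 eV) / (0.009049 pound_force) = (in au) 3.339e-30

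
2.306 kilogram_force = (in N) 22.61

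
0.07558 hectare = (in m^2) 755.8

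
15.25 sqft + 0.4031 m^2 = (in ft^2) 19.59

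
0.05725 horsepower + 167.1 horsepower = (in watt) 1.246e+05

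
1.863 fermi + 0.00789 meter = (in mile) 4.903e-06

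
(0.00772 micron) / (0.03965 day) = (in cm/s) 2.254e-10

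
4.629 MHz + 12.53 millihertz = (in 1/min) 2.777e+08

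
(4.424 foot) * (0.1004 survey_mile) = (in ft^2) 2345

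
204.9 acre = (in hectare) 82.92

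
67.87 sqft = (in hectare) 0.0006305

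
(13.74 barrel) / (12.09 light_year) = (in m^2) 1.91e-17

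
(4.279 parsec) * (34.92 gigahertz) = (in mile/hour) 1.031e+28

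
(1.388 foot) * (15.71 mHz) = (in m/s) 0.006646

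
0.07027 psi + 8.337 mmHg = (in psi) 0.2315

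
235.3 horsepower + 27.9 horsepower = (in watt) 1.963e+05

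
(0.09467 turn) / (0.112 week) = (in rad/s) 8.781e-06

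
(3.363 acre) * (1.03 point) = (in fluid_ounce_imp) 1.74e+05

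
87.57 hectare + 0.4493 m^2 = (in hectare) 87.57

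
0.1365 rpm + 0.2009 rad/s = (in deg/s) 12.33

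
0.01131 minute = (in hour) 0.0001885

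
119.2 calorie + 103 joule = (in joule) 601.7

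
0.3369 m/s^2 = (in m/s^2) 0.3369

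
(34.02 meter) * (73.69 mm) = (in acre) 0.0006195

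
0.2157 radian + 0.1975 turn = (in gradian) 92.73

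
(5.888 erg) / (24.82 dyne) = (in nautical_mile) 1.281e-06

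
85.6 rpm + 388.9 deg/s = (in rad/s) 15.75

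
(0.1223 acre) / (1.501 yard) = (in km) 0.3606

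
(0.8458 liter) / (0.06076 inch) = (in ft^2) 5.899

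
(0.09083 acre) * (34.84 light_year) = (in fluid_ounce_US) 4.097e+24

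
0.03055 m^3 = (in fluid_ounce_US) 1033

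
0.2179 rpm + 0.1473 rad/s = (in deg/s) 9.747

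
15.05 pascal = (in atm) 0.0001485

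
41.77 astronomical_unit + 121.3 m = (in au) 41.77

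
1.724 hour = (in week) 0.01026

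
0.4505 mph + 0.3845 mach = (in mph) 293.3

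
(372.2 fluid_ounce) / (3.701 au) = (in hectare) 1.988e-18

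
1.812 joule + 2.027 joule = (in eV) 2.396e+19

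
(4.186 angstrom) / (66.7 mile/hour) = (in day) 1.625e-16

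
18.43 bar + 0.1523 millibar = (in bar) 18.43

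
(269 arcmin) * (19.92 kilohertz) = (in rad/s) 1559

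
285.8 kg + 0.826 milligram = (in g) 2.858e+05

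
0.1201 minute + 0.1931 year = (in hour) 1692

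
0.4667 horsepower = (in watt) 348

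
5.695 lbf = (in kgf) 2.583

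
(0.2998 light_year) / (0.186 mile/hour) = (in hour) 9.475e+12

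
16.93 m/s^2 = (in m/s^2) 16.93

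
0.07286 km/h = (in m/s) 0.02024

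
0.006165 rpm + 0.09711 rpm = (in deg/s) 0.6196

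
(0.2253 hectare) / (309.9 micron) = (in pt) 2.061e+10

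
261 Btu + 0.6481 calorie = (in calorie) 6.582e+04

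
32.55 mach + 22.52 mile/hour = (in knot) 2.156e+04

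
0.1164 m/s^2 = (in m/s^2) 0.1164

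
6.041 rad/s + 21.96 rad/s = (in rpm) 267.4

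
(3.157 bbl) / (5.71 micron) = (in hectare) 8.79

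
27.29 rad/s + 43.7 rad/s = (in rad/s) 70.99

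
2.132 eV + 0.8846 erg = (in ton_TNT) 2.114e-17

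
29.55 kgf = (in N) 289.8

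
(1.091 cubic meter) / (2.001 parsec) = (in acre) 4.366e-21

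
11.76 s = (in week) 1.944e-05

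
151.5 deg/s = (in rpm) 25.25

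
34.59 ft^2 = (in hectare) 0.0003214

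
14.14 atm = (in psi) 207.8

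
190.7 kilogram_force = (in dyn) 1.87e+08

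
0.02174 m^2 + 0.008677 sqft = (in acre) 5.571e-06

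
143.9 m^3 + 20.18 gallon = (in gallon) 3.803e+04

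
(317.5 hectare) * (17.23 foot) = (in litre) 1.667e+10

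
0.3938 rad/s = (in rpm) 3.761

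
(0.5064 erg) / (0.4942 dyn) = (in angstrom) 1.025e+08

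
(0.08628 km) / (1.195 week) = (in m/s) 0.0001194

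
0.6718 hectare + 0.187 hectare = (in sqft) 9.244e+04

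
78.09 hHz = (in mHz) 7.809e+06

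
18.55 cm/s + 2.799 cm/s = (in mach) 0.000627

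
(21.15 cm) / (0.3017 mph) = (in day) 1.815e-05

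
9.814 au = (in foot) 4.817e+12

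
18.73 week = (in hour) 3147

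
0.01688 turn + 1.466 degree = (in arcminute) 452.6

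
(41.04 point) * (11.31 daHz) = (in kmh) 5.895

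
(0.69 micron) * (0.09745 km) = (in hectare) 6.724e-09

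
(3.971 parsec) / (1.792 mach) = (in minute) 3.347e+12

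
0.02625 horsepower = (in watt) 19.57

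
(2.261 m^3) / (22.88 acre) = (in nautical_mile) 1.319e-08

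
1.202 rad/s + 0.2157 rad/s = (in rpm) 13.54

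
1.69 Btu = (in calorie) 426.2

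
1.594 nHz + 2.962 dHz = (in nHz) 2.962e+08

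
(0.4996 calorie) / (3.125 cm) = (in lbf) 15.04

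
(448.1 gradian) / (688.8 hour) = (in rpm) 2.711e-05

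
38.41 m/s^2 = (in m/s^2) 38.41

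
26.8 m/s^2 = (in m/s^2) 26.8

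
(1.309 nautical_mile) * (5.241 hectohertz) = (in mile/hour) 2.842e+06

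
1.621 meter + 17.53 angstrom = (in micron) 1.621e+06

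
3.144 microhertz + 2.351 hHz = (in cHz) 2.351e+04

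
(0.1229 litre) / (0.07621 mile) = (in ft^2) 1.079e-05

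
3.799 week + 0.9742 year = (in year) 1.047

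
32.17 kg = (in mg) 3.217e+07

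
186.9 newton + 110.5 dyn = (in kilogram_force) 19.06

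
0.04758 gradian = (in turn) 0.000119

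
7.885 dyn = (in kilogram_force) 8.04e-06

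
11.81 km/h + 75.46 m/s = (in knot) 153.1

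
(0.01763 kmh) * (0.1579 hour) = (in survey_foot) 9.133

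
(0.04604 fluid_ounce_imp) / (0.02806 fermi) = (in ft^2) 5.018e+11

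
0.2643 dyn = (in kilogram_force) 2.695e-07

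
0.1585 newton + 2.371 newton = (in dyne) 2.53e+05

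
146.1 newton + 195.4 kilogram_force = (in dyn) 2.062e+08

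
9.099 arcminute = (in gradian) 0.1685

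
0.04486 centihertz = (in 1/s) 0.0004486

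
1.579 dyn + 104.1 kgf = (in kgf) 104.1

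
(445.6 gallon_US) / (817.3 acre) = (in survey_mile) 3.169e-10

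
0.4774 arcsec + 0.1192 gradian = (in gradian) 0.1193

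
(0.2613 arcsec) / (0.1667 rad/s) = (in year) 2.41e-13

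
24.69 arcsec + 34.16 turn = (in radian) 214.6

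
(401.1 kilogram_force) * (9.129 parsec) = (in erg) 1.108e+28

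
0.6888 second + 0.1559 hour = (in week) 0.0009291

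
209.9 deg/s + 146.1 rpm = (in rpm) 181.1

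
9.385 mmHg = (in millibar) 12.51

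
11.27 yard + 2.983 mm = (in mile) 0.006405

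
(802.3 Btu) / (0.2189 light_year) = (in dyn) 4.087e-05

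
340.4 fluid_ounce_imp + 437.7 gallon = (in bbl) 10.48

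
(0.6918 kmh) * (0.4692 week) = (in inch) 2.147e+06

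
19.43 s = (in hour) 0.005397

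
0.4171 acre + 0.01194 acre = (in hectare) 0.1736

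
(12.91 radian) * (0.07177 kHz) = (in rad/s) 926.6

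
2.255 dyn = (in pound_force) 5.069e-06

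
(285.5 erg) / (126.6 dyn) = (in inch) 0.8878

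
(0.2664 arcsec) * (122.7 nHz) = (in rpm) 1.513e-12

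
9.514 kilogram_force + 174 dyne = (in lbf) 20.98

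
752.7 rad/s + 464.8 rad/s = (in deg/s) 6.976e+04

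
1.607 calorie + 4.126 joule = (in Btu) 0.01028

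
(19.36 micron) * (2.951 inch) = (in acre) 3.586e-10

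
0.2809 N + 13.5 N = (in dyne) 1.378e+06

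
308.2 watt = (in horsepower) 0.4133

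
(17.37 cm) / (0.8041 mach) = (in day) 7.343e-09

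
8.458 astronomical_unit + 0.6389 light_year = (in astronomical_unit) 4.041e+04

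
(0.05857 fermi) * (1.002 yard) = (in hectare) 5.366e-21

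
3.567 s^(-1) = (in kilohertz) 0.003567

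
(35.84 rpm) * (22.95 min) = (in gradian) 3.29e+05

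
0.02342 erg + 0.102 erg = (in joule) 1.254e-08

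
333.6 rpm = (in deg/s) 2002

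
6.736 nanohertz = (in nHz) 6.736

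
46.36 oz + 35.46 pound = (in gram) 1.74e+04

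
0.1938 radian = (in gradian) 12.34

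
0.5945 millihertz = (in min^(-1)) 0.03567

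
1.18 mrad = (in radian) 0.00118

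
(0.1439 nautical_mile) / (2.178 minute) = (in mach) 0.005989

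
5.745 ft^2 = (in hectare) 5.337e-05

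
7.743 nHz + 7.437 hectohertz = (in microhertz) 7.437e+08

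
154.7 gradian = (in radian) 2.43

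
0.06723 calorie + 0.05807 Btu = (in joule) 61.55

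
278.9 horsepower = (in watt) 2.08e+05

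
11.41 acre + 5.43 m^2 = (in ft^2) 4.971e+05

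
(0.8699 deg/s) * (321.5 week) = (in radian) 2.952e+06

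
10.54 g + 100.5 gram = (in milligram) 1.11e+05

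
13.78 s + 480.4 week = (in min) 4.842e+06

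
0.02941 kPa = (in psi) 0.004266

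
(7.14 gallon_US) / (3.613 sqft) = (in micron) 8.052e+04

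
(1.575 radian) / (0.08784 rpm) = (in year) 5.429e-06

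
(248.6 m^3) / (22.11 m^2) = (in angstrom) 1.124e+11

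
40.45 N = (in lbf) 9.094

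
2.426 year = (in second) 7.651e+07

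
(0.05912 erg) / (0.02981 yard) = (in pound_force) 4.876e-08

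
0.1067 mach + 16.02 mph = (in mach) 0.1277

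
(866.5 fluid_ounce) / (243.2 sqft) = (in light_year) 1.199e-19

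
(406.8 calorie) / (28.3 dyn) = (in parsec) 1.949e-10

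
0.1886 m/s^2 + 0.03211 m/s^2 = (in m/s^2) 0.2207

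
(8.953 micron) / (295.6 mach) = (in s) 8.895e-11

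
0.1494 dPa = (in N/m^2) 0.01494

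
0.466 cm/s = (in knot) 0.009058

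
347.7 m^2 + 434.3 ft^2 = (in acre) 0.09589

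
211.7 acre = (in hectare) 85.67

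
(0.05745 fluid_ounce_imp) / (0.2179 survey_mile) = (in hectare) 4.655e-13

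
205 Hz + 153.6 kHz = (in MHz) 0.1538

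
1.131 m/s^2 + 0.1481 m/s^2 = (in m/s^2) 1.279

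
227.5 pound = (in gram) 1.032e+05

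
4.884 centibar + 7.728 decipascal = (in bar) 0.04885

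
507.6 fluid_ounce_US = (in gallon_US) 3.966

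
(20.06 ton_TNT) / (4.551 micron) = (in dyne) 1.844e+21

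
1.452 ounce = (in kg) 0.04116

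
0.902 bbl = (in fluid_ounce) 4849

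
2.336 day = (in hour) 56.06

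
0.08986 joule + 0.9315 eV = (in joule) 0.08986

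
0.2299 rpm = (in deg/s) 1.379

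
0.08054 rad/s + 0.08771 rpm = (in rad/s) 0.08972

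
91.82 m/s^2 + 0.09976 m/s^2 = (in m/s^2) 91.92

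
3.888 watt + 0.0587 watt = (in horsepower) 0.005293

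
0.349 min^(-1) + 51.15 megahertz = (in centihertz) 5.115e+09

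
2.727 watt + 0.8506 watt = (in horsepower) 0.004798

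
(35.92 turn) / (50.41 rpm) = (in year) 1.356e-06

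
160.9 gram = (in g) 160.9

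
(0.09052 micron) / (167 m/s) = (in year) 1.719e-17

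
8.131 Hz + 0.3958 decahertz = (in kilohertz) 0.01209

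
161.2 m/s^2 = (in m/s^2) 161.2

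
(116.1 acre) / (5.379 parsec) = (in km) 2.831e-15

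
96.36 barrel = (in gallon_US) 4047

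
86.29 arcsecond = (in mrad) 0.4183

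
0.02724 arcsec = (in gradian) 8.407e-06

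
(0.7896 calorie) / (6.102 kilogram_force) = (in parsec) 1.789e-18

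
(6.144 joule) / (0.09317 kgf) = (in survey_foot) 22.06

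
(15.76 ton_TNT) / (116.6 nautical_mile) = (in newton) 3.054e+05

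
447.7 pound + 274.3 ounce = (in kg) 210.8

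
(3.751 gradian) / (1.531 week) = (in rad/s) 6.363e-08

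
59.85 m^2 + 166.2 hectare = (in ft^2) 1.789e+07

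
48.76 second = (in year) 1.546e-06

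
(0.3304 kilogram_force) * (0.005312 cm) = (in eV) 1.074e+15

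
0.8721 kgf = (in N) 8.552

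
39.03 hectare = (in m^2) 3.903e+05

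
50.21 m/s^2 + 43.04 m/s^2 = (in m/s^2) 93.25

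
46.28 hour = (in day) 1.928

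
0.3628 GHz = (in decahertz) 3.628e+07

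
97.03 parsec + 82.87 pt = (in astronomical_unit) 2.001e+07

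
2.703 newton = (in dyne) 2.703e+05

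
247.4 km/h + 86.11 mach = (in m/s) 2.939e+04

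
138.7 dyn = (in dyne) 138.7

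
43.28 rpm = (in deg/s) 259.7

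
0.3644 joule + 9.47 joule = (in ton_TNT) 2.35e-09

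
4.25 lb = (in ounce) 68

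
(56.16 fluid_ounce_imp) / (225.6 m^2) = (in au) 4.728e-17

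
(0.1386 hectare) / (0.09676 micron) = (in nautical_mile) 7.734e+06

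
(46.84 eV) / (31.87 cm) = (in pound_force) 5.294e-18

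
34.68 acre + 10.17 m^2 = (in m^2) 1.404e+05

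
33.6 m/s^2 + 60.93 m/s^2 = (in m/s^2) 94.53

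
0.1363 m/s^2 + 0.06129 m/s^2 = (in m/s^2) 0.1976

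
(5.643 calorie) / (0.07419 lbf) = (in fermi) 7.154e+16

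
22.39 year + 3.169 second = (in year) 22.39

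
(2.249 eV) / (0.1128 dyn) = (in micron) 3.194e-07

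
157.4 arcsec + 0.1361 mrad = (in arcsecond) 185.5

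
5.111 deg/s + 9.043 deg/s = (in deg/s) 14.15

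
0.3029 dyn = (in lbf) 6.809e-07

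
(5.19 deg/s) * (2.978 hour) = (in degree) 5.564e+04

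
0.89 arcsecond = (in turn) 6.867e-07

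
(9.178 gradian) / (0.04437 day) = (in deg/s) 0.002155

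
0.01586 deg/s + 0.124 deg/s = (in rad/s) 0.002441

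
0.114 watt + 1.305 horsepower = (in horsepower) 1.305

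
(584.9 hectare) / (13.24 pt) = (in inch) 4.93e+10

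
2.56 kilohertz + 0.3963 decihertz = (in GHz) 2.56e-06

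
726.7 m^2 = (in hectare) 0.07267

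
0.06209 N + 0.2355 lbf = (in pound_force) 0.2495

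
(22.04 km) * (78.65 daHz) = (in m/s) 1.733e+07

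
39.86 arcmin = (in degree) 0.6643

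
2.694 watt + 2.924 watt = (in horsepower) 0.007534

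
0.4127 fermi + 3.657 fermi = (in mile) 2.529e-18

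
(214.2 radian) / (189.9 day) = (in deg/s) 0.000748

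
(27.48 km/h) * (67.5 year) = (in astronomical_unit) 0.1086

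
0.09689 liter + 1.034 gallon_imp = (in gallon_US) 1.267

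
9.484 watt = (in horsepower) 0.01272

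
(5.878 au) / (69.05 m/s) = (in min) 2.122e+08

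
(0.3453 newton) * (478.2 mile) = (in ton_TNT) 6.351e-05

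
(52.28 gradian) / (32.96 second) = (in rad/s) 0.02492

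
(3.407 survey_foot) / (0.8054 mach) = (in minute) 6.311e-05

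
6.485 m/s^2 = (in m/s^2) 6.485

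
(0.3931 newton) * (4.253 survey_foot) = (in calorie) 0.1218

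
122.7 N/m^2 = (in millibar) 1.227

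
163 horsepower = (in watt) 1.215e+05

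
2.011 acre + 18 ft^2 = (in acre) 2.011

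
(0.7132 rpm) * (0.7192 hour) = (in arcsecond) 3.989e+07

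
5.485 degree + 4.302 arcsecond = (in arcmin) 329.2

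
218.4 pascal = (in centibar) 0.2184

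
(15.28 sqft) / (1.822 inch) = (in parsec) 9.941e-16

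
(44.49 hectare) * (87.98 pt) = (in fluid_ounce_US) 4.669e+08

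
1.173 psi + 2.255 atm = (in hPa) 2366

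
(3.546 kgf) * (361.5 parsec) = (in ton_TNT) 9.271e+10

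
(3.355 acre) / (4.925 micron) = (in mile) 1.713e+06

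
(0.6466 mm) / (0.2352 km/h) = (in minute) 0.0001649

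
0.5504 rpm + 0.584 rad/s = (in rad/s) 0.6416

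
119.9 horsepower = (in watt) 8.941e+04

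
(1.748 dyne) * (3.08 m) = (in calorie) 1.287e-05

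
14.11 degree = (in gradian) 15.68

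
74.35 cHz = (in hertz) 0.7435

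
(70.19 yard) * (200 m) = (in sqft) 1.382e+05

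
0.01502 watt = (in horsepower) 2.014e-05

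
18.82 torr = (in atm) 0.02476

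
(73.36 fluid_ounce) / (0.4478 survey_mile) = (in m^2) 3.01e-06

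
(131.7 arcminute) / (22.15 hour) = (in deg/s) 2.753e-05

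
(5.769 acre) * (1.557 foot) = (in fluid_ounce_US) 3.746e+08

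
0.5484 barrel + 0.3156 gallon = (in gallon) 23.35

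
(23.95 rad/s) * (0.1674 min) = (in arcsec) 4.962e+07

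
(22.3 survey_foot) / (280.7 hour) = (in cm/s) 0.0006726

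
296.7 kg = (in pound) 654.1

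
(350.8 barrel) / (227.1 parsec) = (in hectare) 7.959e-22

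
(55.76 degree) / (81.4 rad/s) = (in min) 0.0001993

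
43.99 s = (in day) 0.0005091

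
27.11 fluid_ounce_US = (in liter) 0.8017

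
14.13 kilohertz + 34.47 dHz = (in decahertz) 1413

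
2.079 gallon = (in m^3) 0.00787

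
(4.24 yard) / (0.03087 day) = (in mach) 4.269e-06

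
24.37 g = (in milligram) 2.437e+04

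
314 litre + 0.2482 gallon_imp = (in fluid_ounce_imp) 1.109e+04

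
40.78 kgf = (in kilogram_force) 40.78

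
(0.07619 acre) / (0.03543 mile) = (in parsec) 1.752e-16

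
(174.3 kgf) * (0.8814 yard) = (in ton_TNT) 3.293e-07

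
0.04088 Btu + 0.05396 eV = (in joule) 43.13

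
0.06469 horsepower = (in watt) 48.24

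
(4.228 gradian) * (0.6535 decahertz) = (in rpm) 4.144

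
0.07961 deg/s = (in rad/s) 0.001389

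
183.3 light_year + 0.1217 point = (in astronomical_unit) 1.159e+07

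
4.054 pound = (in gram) 1839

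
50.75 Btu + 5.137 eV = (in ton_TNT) 1.28e-05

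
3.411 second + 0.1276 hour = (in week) 0.0007652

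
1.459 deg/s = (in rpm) 0.2432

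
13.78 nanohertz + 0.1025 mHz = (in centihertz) 0.01025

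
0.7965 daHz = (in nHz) 7.965e+09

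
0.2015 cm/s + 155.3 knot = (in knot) 155.3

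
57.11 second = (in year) 1.811e-06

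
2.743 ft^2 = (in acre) 6.297e-05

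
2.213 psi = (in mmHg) 114.4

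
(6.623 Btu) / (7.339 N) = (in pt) 2.699e+06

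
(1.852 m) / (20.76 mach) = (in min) 4.367e-06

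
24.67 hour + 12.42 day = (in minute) 1.936e+04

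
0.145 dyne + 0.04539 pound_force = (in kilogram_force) 0.02059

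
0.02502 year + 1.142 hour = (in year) 0.02515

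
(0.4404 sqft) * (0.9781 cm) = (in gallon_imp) 0.08803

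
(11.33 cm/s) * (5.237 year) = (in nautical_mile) 1.01e+04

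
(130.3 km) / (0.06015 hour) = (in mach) 1.767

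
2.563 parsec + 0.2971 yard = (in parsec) 2.563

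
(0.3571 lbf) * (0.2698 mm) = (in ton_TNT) 1.024e-13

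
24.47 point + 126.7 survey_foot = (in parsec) 1.252e-15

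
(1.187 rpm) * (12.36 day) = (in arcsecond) 2.738e+10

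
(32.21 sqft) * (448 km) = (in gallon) 3.541e+08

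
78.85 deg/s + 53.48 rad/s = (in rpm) 523.8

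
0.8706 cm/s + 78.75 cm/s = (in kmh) 2.866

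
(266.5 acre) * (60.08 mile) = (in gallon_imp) 2.294e+13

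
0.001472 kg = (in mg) 1472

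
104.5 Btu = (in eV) 6.881e+23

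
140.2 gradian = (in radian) 2.202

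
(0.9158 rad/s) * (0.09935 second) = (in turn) 0.01448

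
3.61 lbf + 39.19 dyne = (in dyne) 1.606e+06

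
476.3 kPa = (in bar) 4.763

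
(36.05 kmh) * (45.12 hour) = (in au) 1.087e-05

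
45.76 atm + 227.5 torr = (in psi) 676.9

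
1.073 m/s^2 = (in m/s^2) 1.073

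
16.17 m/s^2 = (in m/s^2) 16.17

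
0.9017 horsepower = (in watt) 672.4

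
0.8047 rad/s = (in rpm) 7.684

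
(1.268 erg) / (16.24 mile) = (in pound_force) 1.091e-12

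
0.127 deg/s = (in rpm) 0.02117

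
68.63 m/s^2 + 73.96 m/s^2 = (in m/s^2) 142.6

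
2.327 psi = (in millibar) 160.4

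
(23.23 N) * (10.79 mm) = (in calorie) 0.05991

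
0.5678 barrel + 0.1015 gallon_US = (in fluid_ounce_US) 3065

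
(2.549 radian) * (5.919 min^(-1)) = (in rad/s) 0.2515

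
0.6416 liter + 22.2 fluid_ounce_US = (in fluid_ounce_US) 43.9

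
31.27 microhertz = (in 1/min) 0.001876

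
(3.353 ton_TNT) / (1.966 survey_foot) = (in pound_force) 5.263e+09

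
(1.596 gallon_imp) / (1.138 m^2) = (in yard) 0.006973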